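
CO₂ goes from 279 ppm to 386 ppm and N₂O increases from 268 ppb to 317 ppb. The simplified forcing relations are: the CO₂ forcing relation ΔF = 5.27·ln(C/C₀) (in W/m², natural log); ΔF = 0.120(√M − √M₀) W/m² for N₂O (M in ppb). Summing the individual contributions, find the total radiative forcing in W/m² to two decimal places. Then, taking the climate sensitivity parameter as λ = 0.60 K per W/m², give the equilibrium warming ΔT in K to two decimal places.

ΔF = 1.88 W/m²; ΔT = 1.13 K

CO₂: 5.27 × ln(386/279) = 5.27 × ln(1.38351) = 5.27 × 0.32462 = 1.7107 W/m².
N₂O: 0.120 × (√317 − √268) = 0.120 × (17.8045 − 16.3707) = 0.120 × 1.4338 = 0.1721 W/m².
Total ΔF = 1.7107 + 0.1721 = 1.8828 W/m².
ΔT = λ ΔF = 0.60 × 1.88 = 1.1280 K.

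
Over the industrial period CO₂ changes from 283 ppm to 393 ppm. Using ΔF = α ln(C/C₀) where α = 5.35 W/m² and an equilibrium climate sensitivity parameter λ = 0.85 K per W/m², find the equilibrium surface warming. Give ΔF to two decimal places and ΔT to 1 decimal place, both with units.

CO₂: 5.35 × ln(393/283) = 5.35 × ln(1.38869) = 5.35 × 0.32836 = 1.7567 W/m².
ΔT = λ ΔF = 0.85 × 1.76 = 1.4960 K.

ΔF = 1.76 W/m²; ΔT = 1.5 K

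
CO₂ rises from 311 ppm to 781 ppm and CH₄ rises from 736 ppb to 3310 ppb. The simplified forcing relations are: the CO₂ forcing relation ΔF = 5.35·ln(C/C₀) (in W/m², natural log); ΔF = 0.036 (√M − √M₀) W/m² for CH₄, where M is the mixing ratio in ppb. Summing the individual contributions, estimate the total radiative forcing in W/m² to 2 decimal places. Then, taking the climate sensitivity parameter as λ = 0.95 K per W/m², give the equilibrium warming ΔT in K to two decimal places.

ΔF = 6.02 W/m²; ΔT = 5.72 K

CO₂: 5.35 × ln(781/311) = 5.35 × ln(2.51125) = 5.35 × 0.92078 = 4.9262 W/m².
CH₄: 0.036 × (√3310 − √736) = 0.036 × (57.5326 − 27.1293) = 0.036 × 30.4033 = 1.0945 W/m².
Total ΔF = 4.9262 + 1.0945 = 6.0207 W/m².
ΔT = λ ΔF = 0.95 × 6.02 = 5.7190 K.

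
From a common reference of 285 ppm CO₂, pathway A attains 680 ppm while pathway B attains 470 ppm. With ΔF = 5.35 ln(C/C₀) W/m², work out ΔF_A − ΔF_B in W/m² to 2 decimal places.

ΔF_A − ΔF_B = 1.98 W/m²

ΔF_A = 5.35 ln(680/285) = 5.35 × 0.86960 = 4.6524 W/m².
ΔF_B = 5.35 ln(470/285) = 5.35 × 0.50024 = 2.6763 W/m².
Difference: 4.6524 − 2.6763 = 1.9761 W/m².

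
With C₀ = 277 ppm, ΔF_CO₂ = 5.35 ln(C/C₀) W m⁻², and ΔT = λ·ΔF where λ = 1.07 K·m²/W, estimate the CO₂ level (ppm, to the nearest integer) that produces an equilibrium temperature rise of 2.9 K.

Required forcing: ΔF = ΔT/λ = 2.9/1.07 = 2.7103 W/m².
Then ln(C/277) = ΔF/5.35 = 2.7103/5.35 = 0.50660.
So C = 277 × e^0.50660 = 277 × 1.65964 = 459.72 ppm.

C ≈ 460 ppm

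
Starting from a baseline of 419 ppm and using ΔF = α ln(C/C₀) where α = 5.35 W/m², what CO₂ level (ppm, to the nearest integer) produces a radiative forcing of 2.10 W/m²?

Set 5.35 ln(C/419) = 2.10, so ln(C/419) = 2.10/5.35 = 0.39252.
Then C/419 = e^0.39252 = 1.48071, giving C = 419 × 1.48071 = 620.42 ppm.

C ≈ 620 ppm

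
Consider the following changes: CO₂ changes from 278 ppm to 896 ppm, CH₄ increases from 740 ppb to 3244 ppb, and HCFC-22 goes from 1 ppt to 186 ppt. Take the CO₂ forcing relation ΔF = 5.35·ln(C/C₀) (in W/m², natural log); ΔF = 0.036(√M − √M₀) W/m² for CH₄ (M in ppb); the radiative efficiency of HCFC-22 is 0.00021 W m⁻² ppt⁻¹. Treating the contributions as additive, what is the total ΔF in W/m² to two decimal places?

CO₂: 5.35 × ln(896/278) = 5.35 × ln(3.22302) = 5.35 × 1.17032 = 6.2612 W/m².
CH₄: 0.036 × (√3244 − √740) = 0.036 × (56.9561 − 27.2029) = 0.036 × 29.7532 = 1.0711 W/m².
HCFC-22: ΔF = 0.00021 × (186 − 1) = 0.00021 × 185 = 0.0389 W/m².
Total ΔF = 6.2612 + 1.0711 + 0.0389 = 7.3712 W/m².

ΔF = 7.37 W/m²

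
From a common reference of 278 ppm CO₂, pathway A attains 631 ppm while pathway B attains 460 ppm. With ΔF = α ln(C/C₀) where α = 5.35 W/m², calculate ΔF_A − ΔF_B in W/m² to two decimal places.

ΔF_A − ΔF_B = 1.69 W/m²

ΔF_A = 5.35 ln(631/278) = 5.35 × 0.81968 = 4.3853 W/m².
ΔF_B = 5.35 ln(460/278) = 5.35 × 0.50361 = 2.6943 W/m².
Difference: 4.3853 − 2.6943 = 1.6910 W/m².
(Equivalently, ΔF_A − ΔF_B = 5.35 ln(631/460) = 5.35 × 0.31608 = 1.6910 W/m².)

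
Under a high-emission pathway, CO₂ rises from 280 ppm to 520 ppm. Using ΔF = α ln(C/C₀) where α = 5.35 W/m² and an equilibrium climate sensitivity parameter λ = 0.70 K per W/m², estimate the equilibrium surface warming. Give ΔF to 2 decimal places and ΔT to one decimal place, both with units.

CO₂: 5.35 × ln(520/280) = 5.35 × ln(1.85714) = 5.35 × 0.61904 = 3.3119 W/m².
ΔT = λ ΔF = 0.70 × 3.31 = 2.3170 K.

ΔF = 3.31 W/m²; ΔT = 2.3 K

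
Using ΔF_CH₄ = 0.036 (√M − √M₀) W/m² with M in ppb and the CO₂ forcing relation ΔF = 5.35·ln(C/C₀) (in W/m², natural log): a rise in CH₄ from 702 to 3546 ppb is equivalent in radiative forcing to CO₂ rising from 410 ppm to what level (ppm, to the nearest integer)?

CH₄ forcing: 0.036 × (√3546 − √702) = 0.036 × (59.5483 − 26.4953) = 0.036 × 33.0530 = 1.18991 W/m².
Set 5.35 ln(C/410) = 1.18991: ln(C/410) = 1.18991/5.35 = 0.22241, so C = 410 × e^0.22241 = 410 × 1.24908 = 512.12 ppm.

C ≈ 512 ppm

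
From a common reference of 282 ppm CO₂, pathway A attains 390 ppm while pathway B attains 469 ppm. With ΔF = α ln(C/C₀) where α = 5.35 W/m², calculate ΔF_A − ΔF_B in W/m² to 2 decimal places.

ΔF_A − ΔF_B = -0.99 W/m²

ΔF_A = 5.35 ln(390/282) = 5.35 × 0.32424 = 1.7347 W/m².
ΔF_B = 5.35 ln(469/282) = 5.35 × 0.50870 = 2.7215 W/m².
Difference: 1.7347 − 2.7215 = -0.9868 W/m².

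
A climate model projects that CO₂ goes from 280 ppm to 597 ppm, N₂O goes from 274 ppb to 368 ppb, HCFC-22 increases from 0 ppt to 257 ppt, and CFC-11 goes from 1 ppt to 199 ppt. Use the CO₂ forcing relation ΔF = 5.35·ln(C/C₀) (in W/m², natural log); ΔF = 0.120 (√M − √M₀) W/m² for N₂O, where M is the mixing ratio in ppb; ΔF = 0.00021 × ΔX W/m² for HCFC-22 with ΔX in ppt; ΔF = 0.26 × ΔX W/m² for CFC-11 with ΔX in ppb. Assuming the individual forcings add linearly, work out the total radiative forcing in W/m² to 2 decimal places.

ΔF = 4.47 W/m²

CO₂: 5.35 × ln(597/280) = 5.35 × ln(2.13214) = 5.35 × 0.75713 = 4.0506 W/m².
N₂O: 0.120 × (√368 − √274) = 0.120 × (19.1833 − 16.5529) = 0.120 × 2.6304 = 0.3156 W/m².
HCFC-22: ΔF = 0.00021 × (257 − 0) = 0.00021 × 257 = 0.0540 W/m².
CFC-11: Δ = 199 − 1 = 198 ppt = 0.198 ppb; ΔF = 0.26 × 0.198 = 0.0515 W/m².
Total ΔF = 4.0506 + 0.3156 + 0.0540 + 0.0515 = 4.4717 W/m².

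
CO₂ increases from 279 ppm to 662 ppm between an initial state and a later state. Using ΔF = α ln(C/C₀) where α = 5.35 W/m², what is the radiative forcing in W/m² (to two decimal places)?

ΔF = 4.62 W/m²

CO₂: 5.35 × ln(662/279) = 5.35 × ln(2.37276) = 5.35 × 0.86405 = 4.6227 W/m².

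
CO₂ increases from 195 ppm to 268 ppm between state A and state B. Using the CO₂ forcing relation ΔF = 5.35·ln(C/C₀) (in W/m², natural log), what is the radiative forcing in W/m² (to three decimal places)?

ΔF = 1.701 W/m²

CO₂ absorption bands are partially saturated, so forcing scales with the logarithm of the concentration ratio.
CO₂: 5.35 × ln(268/195) = 5.35 × ln(1.37436) = 5.35 × 0.31799 = 1.7012 W/m².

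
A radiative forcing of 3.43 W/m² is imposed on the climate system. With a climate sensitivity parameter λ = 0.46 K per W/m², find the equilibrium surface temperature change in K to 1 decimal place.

ΔT = 1.6 K

ΔT = λ ΔF = 0.46 × 3.43 = 1.5778 K.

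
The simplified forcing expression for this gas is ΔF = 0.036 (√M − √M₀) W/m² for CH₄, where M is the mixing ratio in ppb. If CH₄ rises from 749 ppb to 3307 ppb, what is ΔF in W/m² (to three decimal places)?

CH₄: 0.036 × (√3307 − √749) = 0.036 × (57.5065 − 27.3679) = 0.036 × 30.1386 = 1.0850 W/m².

ΔF = 1.085 W/m²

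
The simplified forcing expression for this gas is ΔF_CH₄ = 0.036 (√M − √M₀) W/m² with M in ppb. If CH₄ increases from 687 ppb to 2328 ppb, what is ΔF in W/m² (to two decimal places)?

ΔF = 0.79 W/m²

CH₄: 0.036 × (√2328 − √687) = 0.036 × (48.2494 − 26.2107) = 0.036 × 22.0387 = 0.7934 W/m².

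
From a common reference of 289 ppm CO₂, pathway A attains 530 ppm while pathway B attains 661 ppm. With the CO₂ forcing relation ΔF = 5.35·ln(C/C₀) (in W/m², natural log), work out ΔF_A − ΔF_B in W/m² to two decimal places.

ΔF_A − ΔF_B = -1.18 W/m²

ΔF_A = 5.35 ln(530/289) = 5.35 × 0.60645 = 3.2445 W/m².
ΔF_B = 5.35 ln(661/289) = 5.35 × 0.82733 = 4.4262 W/m².
Difference: 3.2445 − 4.4262 = -1.1817 W/m².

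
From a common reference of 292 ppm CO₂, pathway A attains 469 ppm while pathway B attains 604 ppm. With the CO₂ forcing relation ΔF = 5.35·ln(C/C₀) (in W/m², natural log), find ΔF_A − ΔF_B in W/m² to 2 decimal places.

ΔF_A = 5.35 ln(469/292) = 5.35 × 0.47385 = 2.5351 W/m².
ΔF_B = 5.35 ln(604/292) = 5.35 × 0.72682 = 3.8885 W/m².
Difference: 2.5351 − 3.8885 = -1.3534 W/m².

ΔF_A − ΔF_B = -1.35 W/m²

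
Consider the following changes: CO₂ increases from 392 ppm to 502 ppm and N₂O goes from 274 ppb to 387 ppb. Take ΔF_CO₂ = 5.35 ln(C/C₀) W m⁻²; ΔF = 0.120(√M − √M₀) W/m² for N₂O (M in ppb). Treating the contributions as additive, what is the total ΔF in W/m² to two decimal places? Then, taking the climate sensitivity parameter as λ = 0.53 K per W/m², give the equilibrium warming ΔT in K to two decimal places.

CO₂: 5.35 × ln(502/392) = 5.35 × ln(1.28061) = 5.35 × 0.24734 = 1.3233 W/m².
N₂O: 0.120 × (√387 − √274) = 0.120 × (19.6723 − 16.5529) = 0.120 × 3.1194 = 0.3743 W/m².
Total ΔF = 1.3233 + 0.3743 = 1.6976 W/m².
ΔT = λ ΔF = 0.53 × 1.70 = 0.9010 K.

ΔF = 1.70 W/m²; ΔT = 0.90 K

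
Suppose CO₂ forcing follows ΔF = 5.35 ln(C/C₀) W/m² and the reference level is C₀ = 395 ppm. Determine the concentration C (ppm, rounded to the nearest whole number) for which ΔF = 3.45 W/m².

C ≈ 753 ppm

Set 5.35 ln(C/395) = 3.45, so ln(C/395) = 3.45/5.35 = 0.64486.
Then C/395 = e^0.64486 = 1.90572, giving C = 395 × 1.90572 = 752.76 ppm.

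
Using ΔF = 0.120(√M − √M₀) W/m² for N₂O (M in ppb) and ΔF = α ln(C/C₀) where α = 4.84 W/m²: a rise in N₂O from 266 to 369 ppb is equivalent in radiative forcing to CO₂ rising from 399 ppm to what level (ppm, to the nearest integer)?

C ≈ 429 ppm

N₂O forcing: 0.120 × (√369 − √266) = 0.120 × (19.2094 − 16.3095) = 0.120 × 2.8999 = 0.34799 W/m².
Set 4.84 ln(C/399) = 0.34799: ln(C/399) = 0.34799/4.84 = 0.07190, so C = 399 × e^0.07190 = 399 × 1.07455 = 428.75 ppm.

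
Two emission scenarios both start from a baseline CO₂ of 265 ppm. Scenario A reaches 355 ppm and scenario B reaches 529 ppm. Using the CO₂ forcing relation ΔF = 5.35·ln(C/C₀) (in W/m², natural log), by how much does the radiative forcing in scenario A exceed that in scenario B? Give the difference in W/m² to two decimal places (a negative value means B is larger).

ΔF_A − ΔF_B = -2.13 W/m²

ΔF_A = 5.35 ln(355/265) = 5.35 × 0.29239 = 1.5643 W/m².
ΔF_B = 5.35 ln(529/265) = 5.35 × 0.69126 = 3.6982 W/m².
Difference: 1.5643 − 3.6982 = -2.1339 W/m².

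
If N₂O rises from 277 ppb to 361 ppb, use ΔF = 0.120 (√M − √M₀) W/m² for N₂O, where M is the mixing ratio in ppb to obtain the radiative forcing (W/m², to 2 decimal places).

ΔF = 0.28 W/m²

N₂O: 0.120 × (√361 − √277) = 0.120 × (19.0000 − 16.6433) = 0.120 × 2.3567 = 0.2828 W/m².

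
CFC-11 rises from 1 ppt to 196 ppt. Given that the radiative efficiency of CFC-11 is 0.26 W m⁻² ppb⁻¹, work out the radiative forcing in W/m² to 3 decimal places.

CFC-11: Δ = 196 − 1 = 195 ppt = 0.195 ppb; ΔF = 0.26 × 0.195 = 0.0507 W/m².

ΔF = 0.051 W/m²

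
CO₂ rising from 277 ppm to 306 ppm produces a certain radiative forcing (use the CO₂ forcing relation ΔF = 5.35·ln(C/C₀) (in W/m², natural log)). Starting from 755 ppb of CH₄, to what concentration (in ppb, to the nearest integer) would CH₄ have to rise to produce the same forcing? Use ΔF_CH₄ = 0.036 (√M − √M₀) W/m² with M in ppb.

M ≈ 1787 ppb

CO₂ forcing: 5.35 × ln(306/277) = 5.35 × 0.099568 = 0.53269 W/m².
Set 0.036(√M − √755) = 0.53269: √M = 0.53269/0.036 + √755 = 14.7969 + 27.4773 = 42.2742.
M = (42.2742)² = 1787.11 ppb.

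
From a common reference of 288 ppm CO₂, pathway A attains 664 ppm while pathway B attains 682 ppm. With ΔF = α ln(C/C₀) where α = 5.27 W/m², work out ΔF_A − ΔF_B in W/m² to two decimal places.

ΔF_A − ΔF_B = -0.14 W/m²

ΔF_A = 5.27 ln(664/288) = 5.27 × 0.83532 = 4.4021 W/m².
ΔF_B = 5.27 ln(682/288) = 5.27 × 0.86207 = 4.5431 W/m².
Difference: 4.4021 − 4.5431 = -0.1410 W/m².
(Equivalently, ΔF_A − ΔF_B = 5.27 ln(664/682) = 5.27 × -0.02675 = -0.1410 W/m².)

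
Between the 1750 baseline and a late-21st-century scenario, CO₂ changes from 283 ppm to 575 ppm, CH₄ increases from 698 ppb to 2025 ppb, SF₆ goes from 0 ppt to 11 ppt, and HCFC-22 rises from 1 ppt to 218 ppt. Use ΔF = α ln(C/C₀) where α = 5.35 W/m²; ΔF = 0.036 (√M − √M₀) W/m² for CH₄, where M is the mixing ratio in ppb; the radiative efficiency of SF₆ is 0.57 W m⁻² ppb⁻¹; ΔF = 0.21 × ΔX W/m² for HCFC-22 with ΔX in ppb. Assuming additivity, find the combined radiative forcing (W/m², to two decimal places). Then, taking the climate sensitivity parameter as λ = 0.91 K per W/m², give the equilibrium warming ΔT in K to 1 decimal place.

CO₂: 5.35 × ln(575/283) = 5.35 × ln(2.03180) = 5.35 × 0.70892 = 3.7927 W/m².
CH₄: 0.036 × (√2025 − √698) = 0.036 × (45.0000 − 26.4197) = 0.036 × 18.5803 = 0.6689 W/m².
SF₆: Δ = 11 − 0 = 11 ppt = 0.011 ppb; ΔF = 0.57 × 0.011 = 0.0063 W/m².
HCFC-22: Δ = 218 − 1 = 217 ppt = 0.217 ppb; ΔF = 0.21 × 0.217 = 0.0456 W/m².
Total ΔF = 3.7927 + 0.6689 + 0.0063 + 0.0456 = 4.5135 W/m².
ΔT = λ ΔF = 0.91 × 4.51 = 4.1041 K.

ΔF = 4.51 W/m²; ΔT = 4.1 K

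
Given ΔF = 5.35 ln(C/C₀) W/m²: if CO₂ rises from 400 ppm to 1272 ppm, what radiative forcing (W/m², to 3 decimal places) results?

ΔF = 6.189 W/m²

CO₂ absorption bands are partially saturated, so forcing scales with the logarithm of the concentration ratio.
CO₂: 5.35 × ln(1272/400) = 5.35 × ln(3.18000) = 5.35 × 1.15688 = 6.1893 W/m².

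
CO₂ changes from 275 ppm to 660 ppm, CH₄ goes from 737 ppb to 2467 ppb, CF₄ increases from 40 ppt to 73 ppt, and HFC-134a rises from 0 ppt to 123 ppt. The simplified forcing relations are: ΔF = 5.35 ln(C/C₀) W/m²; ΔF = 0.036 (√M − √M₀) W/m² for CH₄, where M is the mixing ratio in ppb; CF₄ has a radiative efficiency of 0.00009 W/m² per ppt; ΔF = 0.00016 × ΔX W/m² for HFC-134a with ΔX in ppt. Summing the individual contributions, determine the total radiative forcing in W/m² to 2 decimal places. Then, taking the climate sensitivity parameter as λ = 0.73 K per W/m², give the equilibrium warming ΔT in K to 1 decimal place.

CO₂: 5.35 × ln(660/275) = 5.35 × ln(2.40000) = 5.35 × 0.87547 = 4.6838 W/m².
CH₄: 0.036 × (√2467 − √737) = 0.036 × (49.6689 − 27.1477) = 0.036 × 22.5212 = 0.8108 W/m².
CF₄: ΔF = 0.00009 × (73 − 40) = 0.00009 × 33 = 0.0030 W/m².
HFC-134a: ΔF = 0.00016 × (123 − 0) = 0.00016 × 123 = 0.0197 W/m².
Total ΔF = 4.6838 + 0.8108 + 0.0030 + 0.0197 = 5.5173 W/m².
ΔT = λ ΔF = 0.73 × 5.52 = 4.0296 K.

ΔF = 5.52 W/m²; ΔT = 4.0 K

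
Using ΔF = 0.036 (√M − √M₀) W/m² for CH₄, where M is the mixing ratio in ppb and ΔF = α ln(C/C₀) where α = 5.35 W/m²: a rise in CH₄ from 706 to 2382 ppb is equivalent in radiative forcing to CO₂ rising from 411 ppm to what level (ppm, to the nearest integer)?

C ≈ 477 ppm

CH₄ forcing: 0.036 × (√2382 − √706) = 0.036 × (48.8057 − 26.5707) = 0.036 × 22.2350 = 0.80046 W/m².
Set 5.35 ln(C/411) = 0.80046: ln(C/411) = 0.80046/5.35 = 0.14962, so C = 411 × e^0.14962 = 411 × 1.16139 = 477.33 ppm.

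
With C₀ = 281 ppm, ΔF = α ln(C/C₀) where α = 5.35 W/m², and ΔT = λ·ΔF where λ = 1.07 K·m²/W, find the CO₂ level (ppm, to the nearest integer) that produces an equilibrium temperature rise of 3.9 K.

C ≈ 555 ppm

Required forcing: ΔF = ΔT/λ = 3.9/1.07 = 3.6449 W/m².
Then ln(C/281) = ΔF/5.35 = 3.6449/5.35 = 0.68129.
So C = 281 × e^0.68129 = 281 × 1.97643 = 555.38 ppm.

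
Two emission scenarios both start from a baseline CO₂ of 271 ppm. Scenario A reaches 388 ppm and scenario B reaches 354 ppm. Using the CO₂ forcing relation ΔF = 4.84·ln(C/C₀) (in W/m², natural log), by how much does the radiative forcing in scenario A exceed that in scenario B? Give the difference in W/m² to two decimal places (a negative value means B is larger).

ΔF_A − ΔF_B = 0.44 W/m²

ΔF_A = 4.84 ln(388/271) = 4.84 × 0.35889 = 1.7370 W/m².
ΔF_B = 4.84 ln(354/271) = 4.84 × 0.26718 = 1.2932 W/m².
Difference: 1.7370 − 1.2932 = 0.4438 W/m².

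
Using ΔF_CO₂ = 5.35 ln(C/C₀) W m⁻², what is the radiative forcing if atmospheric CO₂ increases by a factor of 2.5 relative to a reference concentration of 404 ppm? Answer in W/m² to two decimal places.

Because the forcing depends only on the ratio C/C₀, the initial concentration does not enter.
ΔF = 5.35 × ln(2.5) = 5.35 × 0.91629 = 4.9022 W/m².

ΔF = 4.90 W/m²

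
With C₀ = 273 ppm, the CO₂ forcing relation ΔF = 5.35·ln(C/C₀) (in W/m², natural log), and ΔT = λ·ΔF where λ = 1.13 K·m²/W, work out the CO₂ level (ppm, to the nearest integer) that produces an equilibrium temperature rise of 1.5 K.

Required forcing: ΔF = ΔT/λ = 1.5/1.13 = 1.3274 W/m².
Then ln(C/273) = ΔF/5.35 = 1.3274/5.35 = 0.24811.
So C = 273 × e^0.24811 = 273 × 1.28160 = 349.88 ppm.

C ≈ 350 ppm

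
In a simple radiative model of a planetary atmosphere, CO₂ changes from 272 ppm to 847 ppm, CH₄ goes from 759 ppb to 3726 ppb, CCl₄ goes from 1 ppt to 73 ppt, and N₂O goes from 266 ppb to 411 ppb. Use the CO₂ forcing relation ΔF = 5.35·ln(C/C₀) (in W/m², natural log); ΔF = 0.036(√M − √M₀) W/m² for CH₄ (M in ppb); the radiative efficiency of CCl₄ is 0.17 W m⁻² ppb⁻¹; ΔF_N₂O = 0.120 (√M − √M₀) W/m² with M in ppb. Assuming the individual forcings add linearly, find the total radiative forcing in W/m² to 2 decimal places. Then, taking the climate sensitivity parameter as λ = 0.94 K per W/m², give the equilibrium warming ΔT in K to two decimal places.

CO₂: 5.35 × ln(847/272) = 5.35 × ln(3.11397) = 5.35 × 1.13590 = 6.0771 W/m².
CH₄: 0.036 × (√3726 − √759) = 0.036 × (61.0410 − 27.5500) = 0.036 × 33.4910 = 1.2057 W/m².
CCl₄: Δ = 73 − 1 = 72 ppt = 0.072 ppb; ΔF = 0.17 × 0.072 = 0.0122 W/m².
N₂O: 0.120 × (√411 − √266) = 0.120 × (20.2731 − 16.3095) = 0.120 × 3.9636 = 0.4756 W/m².
Total ΔF = 6.0771 + 1.2057 + 0.0122 + 0.4756 = 7.7706 W/m².
ΔT = λ ΔF = 0.94 × 7.77 = 7.3038 K.

ΔF = 7.77 W/m²; ΔT = 7.30 K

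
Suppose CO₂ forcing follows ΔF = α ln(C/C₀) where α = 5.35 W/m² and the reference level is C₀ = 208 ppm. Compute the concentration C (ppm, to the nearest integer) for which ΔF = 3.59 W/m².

C ≈ 407 ppm

Set 5.35 ln(C/208) = 3.59, so ln(C/208) = 3.59/5.35 = 0.67103.
Then C/208 = e^0.67103 = 1.95625, giving C = 208 × 1.95625 = 406.90 ppm.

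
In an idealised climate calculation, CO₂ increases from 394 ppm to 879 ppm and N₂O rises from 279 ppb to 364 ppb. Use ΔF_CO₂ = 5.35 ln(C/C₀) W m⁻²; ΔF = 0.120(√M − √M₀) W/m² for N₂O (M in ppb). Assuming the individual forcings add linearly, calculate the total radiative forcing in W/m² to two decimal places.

CO₂: 5.35 × ln(879/394) = 5.35 × ln(2.23096) = 5.35 × 0.80243 = 4.2930 W/m².
N₂O: 0.120 × (√364 − √279) = 0.120 × (19.0788 − 16.7033) = 0.120 × 2.3755 = 0.2851 W/m².
Total ΔF = 4.2930 + 0.2851 = 4.5781 W/m².

ΔF = 4.58 W/m²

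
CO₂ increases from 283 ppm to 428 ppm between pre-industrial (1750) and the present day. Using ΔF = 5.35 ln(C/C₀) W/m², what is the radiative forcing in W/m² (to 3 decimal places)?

CO₂: 5.35 × ln(428/283) = 5.35 × ln(1.51237) = 5.35 × 0.41368 = 2.2132 W/m².

ΔF = 2.213 W/m²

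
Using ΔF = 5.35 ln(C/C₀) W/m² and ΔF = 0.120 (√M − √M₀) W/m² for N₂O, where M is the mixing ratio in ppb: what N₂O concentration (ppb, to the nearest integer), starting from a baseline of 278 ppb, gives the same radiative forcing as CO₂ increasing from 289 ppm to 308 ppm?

M ≈ 381 ppb

CO₂ forcing: 5.35 × ln(308/289) = 5.35 × 0.063673 = 0.34065 W/m².
Set 0.120(√M − √278) = 0.34065: √M = 0.34065/0.120 + √278 = 2.8388 + 16.6733 = 19.5121.
M = (19.5121)² = 380.72 ppb.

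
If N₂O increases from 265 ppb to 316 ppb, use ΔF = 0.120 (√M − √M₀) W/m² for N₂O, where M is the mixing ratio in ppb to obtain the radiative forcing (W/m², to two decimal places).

ΔF = 0.18 W/m²

N₂O: 0.120 × (√316 − √265) = 0.120 × (17.7764 − 16.2788) = 0.120 × 1.4976 = 0.1797 W/m².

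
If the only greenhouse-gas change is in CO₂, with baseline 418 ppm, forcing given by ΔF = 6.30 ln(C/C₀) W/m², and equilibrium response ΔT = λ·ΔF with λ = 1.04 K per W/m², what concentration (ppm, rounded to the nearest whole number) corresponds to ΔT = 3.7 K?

C ≈ 735 ppm

Required forcing: ΔF = ΔT/λ = 3.7/1.04 = 3.5577 W/m².
Then ln(C/418) = ΔF/6.30 = 3.5577/6.30 = 0.56471.
So C = 418 × e^0.56471 = 418 × 1.75894 = 735.24 ppm.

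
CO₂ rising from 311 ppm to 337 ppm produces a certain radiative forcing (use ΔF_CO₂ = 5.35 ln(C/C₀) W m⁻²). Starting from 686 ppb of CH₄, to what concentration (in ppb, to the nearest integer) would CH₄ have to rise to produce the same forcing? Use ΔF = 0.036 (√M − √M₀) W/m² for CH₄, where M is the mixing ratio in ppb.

CO₂ forcing: 5.35 × ln(337/311) = 5.35 × 0.080290 = 0.42955 W/m².
Set 0.036(√M − √686) = 0.42955: √M = 0.42955/0.036 + √686 = 11.9319 + 26.1916 = 38.1235.
M = (38.1235)² = 1453.40 ppb.

M ≈ 1453 ppb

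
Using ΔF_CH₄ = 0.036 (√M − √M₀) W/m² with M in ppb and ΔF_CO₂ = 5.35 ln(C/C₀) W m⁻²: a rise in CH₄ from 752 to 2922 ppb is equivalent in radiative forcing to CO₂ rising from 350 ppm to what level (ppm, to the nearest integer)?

C ≈ 419 ppm

CH₄ forcing: 0.036 × (√2922 − √752) = 0.036 × (54.0555 − 27.4226) = 0.036 × 26.6329 = 0.95878 W/m².
Set 5.35 ln(C/350) = 0.95878: ln(C/350) = 0.95878/5.35 = 0.17921, so C = 350 × e^0.17921 = 350 × 1.19627 = 418.69 ppm.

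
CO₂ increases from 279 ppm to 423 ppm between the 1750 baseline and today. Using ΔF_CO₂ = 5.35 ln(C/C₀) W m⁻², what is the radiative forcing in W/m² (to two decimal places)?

ΔF = 2.23 W/m²

CO₂: 5.35 × ln(423/279) = 5.35 × ln(1.51613) = 5.35 × 0.41616 = 2.2265 W/m².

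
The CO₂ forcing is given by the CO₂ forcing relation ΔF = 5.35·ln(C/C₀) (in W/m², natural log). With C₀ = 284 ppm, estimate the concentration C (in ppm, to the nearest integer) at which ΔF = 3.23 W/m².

Set 5.35 ln(C/284) = 3.23, so ln(C/284) = 3.23/5.35 = 0.60374.
Then C/284 = e^0.60374 = 1.82895, giving C = 284 × 1.82895 = 519.42 ppm.

C ≈ 519 ppm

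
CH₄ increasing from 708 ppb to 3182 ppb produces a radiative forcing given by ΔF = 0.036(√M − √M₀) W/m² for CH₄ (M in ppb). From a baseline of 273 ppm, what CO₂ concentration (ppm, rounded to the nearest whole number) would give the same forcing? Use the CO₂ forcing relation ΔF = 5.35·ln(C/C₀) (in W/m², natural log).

CH₄ forcing: 0.036 × (√3182 − √708) = 0.036 × (56.4092 − 26.6083) = 0.036 × 29.8009 = 1.07283 W/m².
Set 5.35 ln(C/273) = 1.07283: ln(C/273) = 1.07283/5.35 = 0.20053, so C = 273 × e^0.20053 = 273 × 1.22205 = 333.62 ppm.

C ≈ 334 ppm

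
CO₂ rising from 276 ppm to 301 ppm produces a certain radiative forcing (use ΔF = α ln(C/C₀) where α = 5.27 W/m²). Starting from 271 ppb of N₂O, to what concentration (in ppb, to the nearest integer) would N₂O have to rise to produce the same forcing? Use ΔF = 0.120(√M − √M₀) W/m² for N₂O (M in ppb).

CO₂ forcing: 5.27 × ln(301/276) = 5.27 × 0.086709 = 0.45696 W/m².
Set 0.120(√M − √271) = 0.45696: √M = 0.45696/0.120 + √271 = 3.8080 + 16.4621 = 20.2701.
M = (20.2701)² = 410.88 ppb.

M ≈ 411 ppb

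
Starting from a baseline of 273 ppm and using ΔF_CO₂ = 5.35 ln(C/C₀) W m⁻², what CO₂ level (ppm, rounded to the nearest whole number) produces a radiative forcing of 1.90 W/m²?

Set 5.35 ln(C/273) = 1.90, so ln(C/273) = 1.90/5.35 = 0.35514.
Then C/273 = e^0.35514 = 1.42638, giving C = 273 × 1.42638 = 389.40 ppm.

C ≈ 389 ppm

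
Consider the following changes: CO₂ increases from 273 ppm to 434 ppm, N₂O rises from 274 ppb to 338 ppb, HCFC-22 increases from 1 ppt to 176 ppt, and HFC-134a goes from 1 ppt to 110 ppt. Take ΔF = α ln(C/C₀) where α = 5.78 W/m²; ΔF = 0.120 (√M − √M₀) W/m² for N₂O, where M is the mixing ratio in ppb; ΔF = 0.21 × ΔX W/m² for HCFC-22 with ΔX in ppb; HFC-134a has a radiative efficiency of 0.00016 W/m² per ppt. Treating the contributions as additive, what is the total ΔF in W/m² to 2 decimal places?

CO₂: 5.78 × ln(434/273) = 5.78 × ln(1.58974) = 5.78 × 0.46357 = 2.6794 W/m².
N₂O: 0.120 × (√338 − √274) = 0.120 × (18.3848 − 16.5529) = 0.120 × 1.8319 = 0.2198 W/m².
HCFC-22: Δ = 176 − 1 = 175 ppt = 0.175 ppb; ΔF = 0.21 × 0.175 = 0.0368 W/m².
HFC-134a: ΔF = 0.00016 × (110 − 1) = 0.00016 × 109 = 0.0174 W/m².
Total ΔF = 2.6794 + 0.2198 + 0.0368 + 0.0174 = 2.9534 W/m².

ΔF = 2.95 W/m²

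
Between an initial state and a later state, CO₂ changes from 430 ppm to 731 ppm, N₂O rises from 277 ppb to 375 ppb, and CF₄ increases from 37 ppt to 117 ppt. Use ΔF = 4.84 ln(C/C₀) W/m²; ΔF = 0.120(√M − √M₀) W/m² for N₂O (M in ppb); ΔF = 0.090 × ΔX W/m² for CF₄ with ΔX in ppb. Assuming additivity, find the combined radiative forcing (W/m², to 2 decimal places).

ΔF = 2.90 W/m²

CO₂: 4.84 × ln(731/430) = 4.84 × ln(1.70000) = 4.84 × 0.53063 = 2.5682 W/m².
N₂O: 0.120 × (√375 − √277) = 0.120 × (19.3649 − 16.6433) = 0.120 × 2.7216 = 0.3266 W/m².
CF₄: Δ = 117 − 37 = 80 ppt = 0.080 ppb; ΔF = 0.090 × 0.080 = 0.0072 W/m².
Total ΔF = 2.5682 + 0.3266 + 0.0072 = 2.9020 W/m².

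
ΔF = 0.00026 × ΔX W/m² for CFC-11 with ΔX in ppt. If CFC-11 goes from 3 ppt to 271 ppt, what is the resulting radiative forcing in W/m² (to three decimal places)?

ΔF = 0.070 W/m²

CFC-11: ΔF = 0.00026 × (271 − 3) = 0.00026 × 268 = 0.0697 W/m².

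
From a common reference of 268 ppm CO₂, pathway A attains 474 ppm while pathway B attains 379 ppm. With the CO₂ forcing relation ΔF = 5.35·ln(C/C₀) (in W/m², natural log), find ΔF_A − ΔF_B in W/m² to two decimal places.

ΔF_A = 5.35 ln(474/268) = 5.35 × 0.57022 = 3.0507 W/m².
ΔF_B = 5.35 ln(379/268) = 5.35 × 0.34655 = 1.8540 W/m².
Difference: 3.0507 − 1.8540 = 1.1967 W/m².

ΔF_A − ΔF_B = 1.20 W/m²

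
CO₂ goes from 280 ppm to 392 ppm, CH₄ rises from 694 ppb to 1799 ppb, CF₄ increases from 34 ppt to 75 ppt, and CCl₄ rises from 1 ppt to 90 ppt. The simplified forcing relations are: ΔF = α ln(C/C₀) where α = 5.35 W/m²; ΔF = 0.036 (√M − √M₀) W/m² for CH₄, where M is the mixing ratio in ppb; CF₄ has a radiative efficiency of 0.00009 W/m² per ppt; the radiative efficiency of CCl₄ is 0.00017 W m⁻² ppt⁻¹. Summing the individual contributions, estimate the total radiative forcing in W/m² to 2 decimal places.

ΔF = 2.40 W/m²

CO₂: 5.35 × ln(392/280) = 5.35 × ln(1.40000) = 5.35 × 0.33647 = 1.8001 W/m².
CH₄: 0.036 × (√1799 − √694) = 0.036 × (42.4146 − 26.3439) = 0.036 × 16.0707 = 0.5785 W/m².
CF₄: ΔF = 0.00009 × (75 − 34) = 0.00009 × 41 = 0.0037 W/m².
CCl₄: ΔF = 0.00017 × (90 − 1) = 0.00017 × 89 = 0.0151 W/m².
Total ΔF = 1.8001 + 0.5785 + 0.0037 + 0.0151 = 2.3974 W/m².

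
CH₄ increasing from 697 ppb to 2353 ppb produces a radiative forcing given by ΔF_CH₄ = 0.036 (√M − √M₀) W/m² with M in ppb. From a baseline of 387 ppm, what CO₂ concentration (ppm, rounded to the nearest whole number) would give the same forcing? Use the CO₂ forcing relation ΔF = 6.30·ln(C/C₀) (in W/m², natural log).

C ≈ 439 ppm

CH₄ forcing: 0.036 × (√2353 − √697) = 0.036 × (48.5077 − 26.4008) = 0.036 × 22.1069 = 0.79585 W/m².
Set 6.30 ln(C/387) = 0.79585: ln(C/387) = 0.79585/6.30 = 0.12633, so C = 387 × e^0.12633 = 387 × 1.13466 = 439.11 ppm.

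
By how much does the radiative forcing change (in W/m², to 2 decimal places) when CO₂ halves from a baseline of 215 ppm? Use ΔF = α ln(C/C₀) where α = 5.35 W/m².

ΔF = -3.71 W/m²

Because the forcing depends only on the ratio C/C₀, the initial concentration does not enter.
ΔF = 5.35 × ln(0.5) = 5.35 × -0.69315 = -3.7084 W/m².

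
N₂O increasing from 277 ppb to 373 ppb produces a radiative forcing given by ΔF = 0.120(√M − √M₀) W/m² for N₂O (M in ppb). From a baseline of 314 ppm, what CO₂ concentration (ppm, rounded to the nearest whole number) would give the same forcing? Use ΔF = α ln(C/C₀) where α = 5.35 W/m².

N₂O forcing: 0.120 × (√373 − √277) = 0.120 × (19.3132 − 16.6433) = 0.120 × 2.6699 = 0.32039 W/m².
Set 5.35 ln(C/314) = 0.32039: ln(C/314) = 0.32039/5.35 = 0.05989, so C = 314 × e^0.05989 = 314 × 1.06172 = 333.38 ppm.

C ≈ 333 ppm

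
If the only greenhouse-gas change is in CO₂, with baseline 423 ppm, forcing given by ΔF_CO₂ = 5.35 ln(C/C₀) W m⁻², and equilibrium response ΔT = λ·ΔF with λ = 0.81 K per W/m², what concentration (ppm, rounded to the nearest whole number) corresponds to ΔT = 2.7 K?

C ≈ 789 ppm

Required forcing: ΔF = ΔT/λ = 2.7/0.81 = 3.3333 W/m².
Then ln(C/423) = ΔF/5.35 = 3.3333/5.35 = 0.62305.
So C = 423 × e^0.62305 = 423 × 1.86461 = 788.73 ppm.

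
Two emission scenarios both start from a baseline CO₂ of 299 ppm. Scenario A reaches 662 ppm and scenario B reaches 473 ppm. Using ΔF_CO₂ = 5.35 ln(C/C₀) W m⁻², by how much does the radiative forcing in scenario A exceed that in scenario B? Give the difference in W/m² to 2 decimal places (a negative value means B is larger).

ΔF_A = 5.35 ln(662/299) = 5.35 × 0.79482 = 4.2523 W/m².
ΔF_B = 5.35 ln(473/299) = 5.35 × 0.45865 = 2.4538 W/m².
Difference: 4.2523 − 2.4538 = 1.7985 W/m².

ΔF_A − ΔF_B = 1.80 W/m²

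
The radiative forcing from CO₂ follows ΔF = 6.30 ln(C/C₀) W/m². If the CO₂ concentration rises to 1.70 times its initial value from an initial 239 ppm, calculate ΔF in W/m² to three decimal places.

ΔF = 3.343 W/m²

Because the forcing depends only on the ratio C/C₀, the initial concentration does not enter.
ΔF = 6.30 × ln(1.70) = 6.30 × 0.53063 = 3.3430 W/m².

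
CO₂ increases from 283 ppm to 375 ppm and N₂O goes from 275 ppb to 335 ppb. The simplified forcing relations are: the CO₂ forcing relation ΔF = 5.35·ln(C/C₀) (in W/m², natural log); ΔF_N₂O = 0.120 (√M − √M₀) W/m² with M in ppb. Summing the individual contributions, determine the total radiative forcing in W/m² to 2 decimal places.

CO₂: 5.35 × ln(375/283) = 5.35 × ln(1.32509) = 5.35 × 0.28148 = 1.5059 W/m².
N₂O: 0.120 × (√335 − √275) = 0.120 × (18.3030 − 16.5831) = 0.120 × 1.7199 = 0.2064 W/m².
Total ΔF = 1.5059 + 0.2064 = 1.7123 W/m².

ΔF = 1.71 W/m²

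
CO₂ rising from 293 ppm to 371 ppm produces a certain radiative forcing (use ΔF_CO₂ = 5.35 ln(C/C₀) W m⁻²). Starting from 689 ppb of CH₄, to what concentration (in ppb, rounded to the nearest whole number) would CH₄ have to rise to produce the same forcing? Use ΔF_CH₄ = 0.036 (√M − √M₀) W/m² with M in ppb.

CO₂ forcing: 5.35 × ln(371/293) = 5.35 × 0.236029 = 1.26276 W/m².
Set 0.036(√M − √689) = 1.26276: √M = 1.26276/0.036 + √689 = 35.0767 + 26.2488 = 61.3255.
M = (61.3255)² = 3760.82 ppb.

M ≈ 3761 ppb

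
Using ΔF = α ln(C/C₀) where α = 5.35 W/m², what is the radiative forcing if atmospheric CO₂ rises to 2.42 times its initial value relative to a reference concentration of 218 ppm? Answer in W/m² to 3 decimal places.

ΔF = 5.35 × ln(2.42) = 5.35 × 0.88377 = 4.7282 W/m².

ΔF = 4.728 W/m²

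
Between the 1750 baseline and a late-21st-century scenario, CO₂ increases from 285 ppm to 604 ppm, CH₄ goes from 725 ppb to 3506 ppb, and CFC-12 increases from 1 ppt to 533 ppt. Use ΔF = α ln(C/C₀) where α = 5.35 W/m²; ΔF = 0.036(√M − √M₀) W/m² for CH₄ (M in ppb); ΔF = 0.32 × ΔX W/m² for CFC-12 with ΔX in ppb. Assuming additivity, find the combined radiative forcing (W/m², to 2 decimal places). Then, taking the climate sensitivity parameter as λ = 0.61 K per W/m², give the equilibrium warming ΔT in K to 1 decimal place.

CO₂: 5.35 × ln(604/285) = 5.35 × ln(2.11930) = 5.35 × 0.75109 = 4.0183 W/m².
CH₄: 0.036 × (√3506 − √725) = 0.036 × (59.2115 − 26.9258) = 0.036 × 32.2857 = 1.1623 W/m².
CFC-12: Δ = 533 − 1 = 532 ppt = 0.532 ppb; ΔF = 0.32 × 0.532 = 0.1702 W/m².
Total ΔF = 4.0183 + 1.1623 + 0.1702 = 5.3508 W/m².
ΔT = λ ΔF = 0.61 × 5.35 = 3.2635 K.

ΔF = 5.35 W/m²; ΔT = 3.3 K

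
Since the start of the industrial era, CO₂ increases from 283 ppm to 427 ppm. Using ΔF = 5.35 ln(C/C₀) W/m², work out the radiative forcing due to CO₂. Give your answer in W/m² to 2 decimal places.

CO₂: 5.35 × ln(427/283) = 5.35 × ln(1.50883) = 5.35 × 0.41133 = 2.2006 W/m².

ΔF = 2.20 W/m²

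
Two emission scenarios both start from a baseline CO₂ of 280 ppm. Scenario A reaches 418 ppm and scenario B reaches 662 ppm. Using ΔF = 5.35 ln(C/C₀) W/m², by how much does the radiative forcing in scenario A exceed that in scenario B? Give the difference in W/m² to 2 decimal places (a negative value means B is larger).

ΔF_A − ΔF_B = -2.46 W/m²

ΔF_A = 5.35 ln(418/280) = 5.35 × 0.40069 = 2.1437 W/m².
ΔF_B = 5.35 ln(662/280) = 5.35 × 0.86048 = 4.6036 W/m².
Difference: 2.1437 − 4.6036 = -2.4599 W/m².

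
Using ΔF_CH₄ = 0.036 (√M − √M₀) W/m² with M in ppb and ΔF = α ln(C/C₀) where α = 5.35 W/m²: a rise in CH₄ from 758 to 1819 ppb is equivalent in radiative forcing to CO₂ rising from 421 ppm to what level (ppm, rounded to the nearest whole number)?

CH₄ forcing: 0.036 × (√1819 − √758) = 0.036 × (42.6497 − 27.5318) = 0.036 × 15.1179 = 0.54424 W/m².
Set 5.35 ln(C/421) = 0.54424: ln(C/421) = 0.54424/5.35 = 0.10173, so C = 421 × e^0.10173 = 421 × 1.10708 = 466.08 ppm.

C ≈ 466 ppm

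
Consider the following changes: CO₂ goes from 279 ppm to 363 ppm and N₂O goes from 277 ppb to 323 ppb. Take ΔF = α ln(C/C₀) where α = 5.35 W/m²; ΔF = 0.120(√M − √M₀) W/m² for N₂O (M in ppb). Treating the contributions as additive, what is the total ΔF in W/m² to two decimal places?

ΔF = 1.57 W/m²

CO₂: 5.35 × ln(363/279) = 5.35 × ln(1.30108) = 5.35 × 0.26319 = 1.4081 W/m².
N₂O: 0.120 × (√323 − √277) = 0.120 × (17.9722 − 16.6433) = 0.120 × 1.3289 = 0.1595 W/m².
Total ΔF = 1.4081 + 0.1595 = 1.5676 W/m².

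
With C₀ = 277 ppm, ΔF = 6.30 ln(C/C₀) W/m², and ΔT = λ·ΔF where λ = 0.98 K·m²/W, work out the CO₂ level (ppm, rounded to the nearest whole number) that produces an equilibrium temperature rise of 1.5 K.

C ≈ 353 ppm

Required forcing: ΔF = ΔT/λ = 1.5/0.98 = 1.5306 W/m².
Then ln(C/277) = ΔF/6.30 = 1.5306/6.30 = 0.24295.
So C = 277 × e^0.24295 = 277 × 1.27500 = 353.18 ppm.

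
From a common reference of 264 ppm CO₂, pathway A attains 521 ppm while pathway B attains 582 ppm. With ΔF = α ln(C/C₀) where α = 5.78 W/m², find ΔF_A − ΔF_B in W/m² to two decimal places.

ΔF_A = 5.78 ln(521/264) = 5.78 × 0.67980 = 3.9292 W/m².
ΔF_B = 5.78 ln(582/264) = 5.78 × 0.79052 = 4.5692 W/m².
Difference: 3.9292 − 4.5692 = -0.6400 W/m².
(Equivalently, ΔF_A − ΔF_B = 5.78 ln(521/582) = 5.78 × -0.11072 = -0.6400 W/m².)

ΔF_A − ΔF_B = -0.64 W/m²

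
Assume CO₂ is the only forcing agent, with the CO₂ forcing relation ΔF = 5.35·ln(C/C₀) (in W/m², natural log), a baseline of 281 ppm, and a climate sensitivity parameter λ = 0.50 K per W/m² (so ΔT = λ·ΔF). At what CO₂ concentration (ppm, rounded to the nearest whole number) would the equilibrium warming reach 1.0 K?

Required forcing: ΔF = ΔT/λ = 1.0/0.50 = 2.0000 W/m².
Then ln(C/281) = ΔF/5.35 = 2.0000/5.35 = 0.37383.
So C = 281 × e^0.37383 = 281 × 1.45329 = 408.37 ppm.

C ≈ 408 ppm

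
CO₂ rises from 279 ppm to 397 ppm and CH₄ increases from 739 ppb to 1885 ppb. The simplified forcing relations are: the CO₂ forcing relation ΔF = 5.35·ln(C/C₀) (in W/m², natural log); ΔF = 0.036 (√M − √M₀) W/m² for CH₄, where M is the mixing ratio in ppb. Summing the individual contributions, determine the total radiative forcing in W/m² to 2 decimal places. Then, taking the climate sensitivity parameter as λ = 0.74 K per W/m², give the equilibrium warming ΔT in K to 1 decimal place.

CO₂: 5.35 × ln(397/279) = 5.35 × ln(1.42294) = 5.35 × 0.35273 = 1.8871 W/m².
CH₄: 0.036 × (√1885 − √739) = 0.036 × (43.4166 − 27.1846) = 0.036 × 16.2320 = 0.5844 W/m².
Total ΔF = 1.8871 + 0.5844 = 2.4715 W/m².
ΔT = λ ΔF = 0.74 × 2.47 = 1.8278 K.

ΔF = 2.47 W/m²; ΔT = 1.8 K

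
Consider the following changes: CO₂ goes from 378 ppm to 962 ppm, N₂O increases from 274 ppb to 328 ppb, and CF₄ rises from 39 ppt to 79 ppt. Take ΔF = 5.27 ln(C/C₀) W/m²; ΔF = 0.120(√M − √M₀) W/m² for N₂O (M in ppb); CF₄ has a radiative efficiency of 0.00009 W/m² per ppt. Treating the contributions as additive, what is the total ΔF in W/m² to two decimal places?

CO₂: 5.27 × ln(962/378) = 5.27 × ln(2.54497) = 5.27 × 0.93412 = 4.9228 W/m².
N₂O: 0.120 × (√328 − √274) = 0.120 × (18.1108 − 16.5529) = 0.120 × 1.5579 = 0.1869 W/m².
CF₄: ΔF = 0.00009 × (79 − 39) = 0.00009 × 40 = 0.0036 W/m².
Total ΔF = 4.9228 + 0.1869 + 0.0036 = 5.1133 W/m².

ΔF = 5.11 W/m²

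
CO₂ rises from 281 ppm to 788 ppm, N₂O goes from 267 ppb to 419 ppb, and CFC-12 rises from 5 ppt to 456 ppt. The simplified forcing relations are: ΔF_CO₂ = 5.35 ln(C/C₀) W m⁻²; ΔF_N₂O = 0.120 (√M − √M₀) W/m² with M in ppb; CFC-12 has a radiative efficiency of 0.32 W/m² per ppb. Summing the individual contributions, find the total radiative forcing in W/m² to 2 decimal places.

ΔF = 6.16 W/m²

CO₂: 5.35 × ln(788/281) = 5.35 × ln(2.80427) = 5.35 × 1.03114 = 5.5166 W/m².
N₂O: 0.120 × (√419 − √267) = 0.120 × (20.4695 − 16.3401) = 0.120 × 4.1294 = 0.4955 W/m².
CFC-12: Δ = 456 − 5 = 451 ppt = 0.451 ppb; ΔF = 0.32 × 0.451 = 0.1443 W/m².
Total ΔF = 5.5166 + 0.4955 + 0.1443 = 6.1564 W/m².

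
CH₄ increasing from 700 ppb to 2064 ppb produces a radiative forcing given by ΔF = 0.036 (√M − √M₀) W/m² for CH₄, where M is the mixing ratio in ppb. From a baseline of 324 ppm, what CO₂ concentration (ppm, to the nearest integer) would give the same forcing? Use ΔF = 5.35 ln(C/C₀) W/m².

CH₄ forcing: 0.036 × (√2064 − √700) = 0.036 × (45.4313 − 26.4575) = 0.036 × 18.9738 = 0.68306 W/m².
Set 5.35 ln(C/324) = 0.68306: ln(C/324) = 0.68306/5.35 = 0.12767, so C = 324 × e^0.12767 = 324 × 1.13618 = 368.12 ppm.

C ≈ 368 ppm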